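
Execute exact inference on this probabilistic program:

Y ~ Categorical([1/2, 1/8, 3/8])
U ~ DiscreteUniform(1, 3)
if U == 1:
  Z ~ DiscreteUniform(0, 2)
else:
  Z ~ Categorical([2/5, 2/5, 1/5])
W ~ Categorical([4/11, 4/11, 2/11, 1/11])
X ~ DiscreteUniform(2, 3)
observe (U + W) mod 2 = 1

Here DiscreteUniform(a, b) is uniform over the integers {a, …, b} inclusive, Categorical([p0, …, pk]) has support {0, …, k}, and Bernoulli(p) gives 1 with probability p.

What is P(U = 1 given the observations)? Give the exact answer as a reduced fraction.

Enumerate traces; 108 have nonzero weight after conditioning:
  (Y=0, U=1, Z=0, W=0, X=2) weight 1/99
  (Y=0, U=1, Z=0, W=0, X=3) weight 1/99
  (Y=0, U=1, Z=0, W=2, X=2) weight 1/198
  (Y=0, U=1, Z=0, W=2, X=3) weight 1/198
  (Y=0, U=1, Z=1, W=0, X=2) weight 1/99
  (Y=0, U=1, Z=1, W=0, X=3) weight 1/99
  (Y=0, U=1, Z=1, W=2, X=2) weight 1/198
  (Y=0, U=1, Z=1, W=2, X=3) weight 1/198
  (Y=0, U=2, Z=0, W=1, X=2) weight 2/165
  (Y=0, U=3, Z=0, W=0, X=2) weight 2/165
  … 98 more
Group by U:
  weight(U=1) = 2/11
  weight(U=2) = 5/33
  weight(U=3) = 2/11
Total weight = 2/11 + 5/33 + 2/11 = 17/33
P(U=1 | obs) = 2/11 / 17/33 = 6/17
P(U=2 | obs) = 5/33 / 17/33 = 5/17
P(U=3 | obs) = 2/11 / 17/33 = 6/17

P(U = 1 | obs) = 6/17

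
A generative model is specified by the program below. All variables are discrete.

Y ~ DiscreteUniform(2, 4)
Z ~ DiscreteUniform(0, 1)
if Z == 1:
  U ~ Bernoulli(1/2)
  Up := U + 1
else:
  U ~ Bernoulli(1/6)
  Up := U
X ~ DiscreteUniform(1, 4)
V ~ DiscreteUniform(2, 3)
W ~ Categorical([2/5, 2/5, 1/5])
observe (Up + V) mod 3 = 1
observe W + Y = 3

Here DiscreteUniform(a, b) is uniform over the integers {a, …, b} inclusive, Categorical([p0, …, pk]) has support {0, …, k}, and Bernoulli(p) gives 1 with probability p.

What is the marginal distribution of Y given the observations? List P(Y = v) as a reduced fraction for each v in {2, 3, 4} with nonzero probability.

P(Y=2) = 1/2, P(Y=3) = 1/2

Enumerate traces; 24 have nonzero weight after conditioning:
  (Y=2, Z=0, U=1, X=1, V=3, W=1) weight 1/720
  (Y=2, Z=0, U=1, X=2, V=3, W=1) weight 1/720
  (Y=2, Z=0, U=1, X=3, V=3, W=1) weight 1/720
  (Y=2, Z=0, U=1, X=4, V=3, W=1) weight 1/720
  (Y=2, Z=1, U=0, X=1, V=3, W=1) weight 1/240
  (Y=2, Z=1, U=0, X=2, V=3, W=1) weight 1/240
  (Y=2, Z=1, U=0, X=3, V=3, W=1) weight 1/240
  (Y=2, Z=1, U=0, X=4, V=3, W=1) weight 1/240
  (Y=3, Z=0, U=1, X=1, V=3, W=0) weight 1/720
  … 15 more
Group by Y:
  weight(Y=2) = 7/180
  weight(Y=3) = 7/180
Total weight = 7/180 + 7/180 = 7/90
P(Y=2 | obs) = 7/180 / 7/90 = 1/2
P(Y=3 | obs) = 7/180 / 7/90 = 1/2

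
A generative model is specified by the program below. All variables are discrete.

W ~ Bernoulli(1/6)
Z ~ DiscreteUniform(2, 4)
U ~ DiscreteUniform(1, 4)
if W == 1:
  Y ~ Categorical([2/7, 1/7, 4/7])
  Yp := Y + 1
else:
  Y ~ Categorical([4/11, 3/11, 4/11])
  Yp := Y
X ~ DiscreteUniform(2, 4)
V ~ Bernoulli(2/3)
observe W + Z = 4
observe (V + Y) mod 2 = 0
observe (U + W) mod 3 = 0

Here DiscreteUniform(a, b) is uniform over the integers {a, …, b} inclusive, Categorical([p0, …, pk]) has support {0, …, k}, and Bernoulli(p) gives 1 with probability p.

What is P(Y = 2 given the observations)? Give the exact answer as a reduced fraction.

Enumerate traces; 18 have nonzero weight after conditioning:
  (W=0, Z=4, U=3, Y=0, X=2, V=0) weight 5/1782
  (W=0, Z=4, U=3, Y=0, X=3, V=0) weight 5/1782
  (W=0, Z=4, U=3, Y=0, X=4, V=0) weight 5/1782
  (W=0, Z=4, U=3, Y=1, X=2, V=1) weight 5/1188
  (W=0, Z=4, U=3, Y=1, X=3, V=1) weight 5/1188
  (W=0, Z=4, U=3, Y=1, X=4, V=1) weight 5/1188
  (W=0, Z=4, U=3, Y=2, X=2, V=0) weight 5/1782
  (W=0, Z=4, U=3, Y=2, X=3, V=0) weight 5/1782
  … 10 more
Group by Y:
  weight(Y=0) = 3/308
  weight(Y=1) = 29/2079
  weight(Y=2) = 23/2079
Total weight = 3/308 + 29/2079 + 23/2079 = 289/8316
P(Y=0 | obs) = 3/308 / 289/8316 = 81/289
P(Y=1 | obs) = 29/2079 / 289/8316 = 116/289
P(Y=2 | obs) = 23/2079 / 289/8316 = 92/289

P(Y = 2 | obs) = 92/289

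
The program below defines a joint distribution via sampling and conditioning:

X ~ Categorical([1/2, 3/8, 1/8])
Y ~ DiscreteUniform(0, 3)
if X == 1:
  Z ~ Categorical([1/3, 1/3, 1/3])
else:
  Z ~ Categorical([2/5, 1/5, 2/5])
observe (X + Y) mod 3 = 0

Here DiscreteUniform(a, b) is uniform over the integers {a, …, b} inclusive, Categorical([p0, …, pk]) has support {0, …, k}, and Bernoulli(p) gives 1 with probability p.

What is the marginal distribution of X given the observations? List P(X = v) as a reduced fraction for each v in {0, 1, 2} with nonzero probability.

P(X=0) = 2/3, P(X=1) = 1/4, P(X=2) = 1/12

Enumerate traces; 12 have nonzero weight after conditioning:
  (X=0, Y=0, Z=0) weight 1/20
  (X=0, Y=0, Z=1) weight 1/40
  (X=0, Y=0, Z=2) weight 1/20
  (X=0, Y=3, Z=0) weight 1/20
  (X=0, Y=3, Z=1) weight 1/40
  (X=0, Y=3, Z=2) weight 1/20
  (X=1, Y=2, Z=0) weight 1/32
  (X=1, Y=2, Z=1) weight 1/32
  (X=2, Y=1, Z=0) weight 1/80
  … 3 more
Group by X:
  weight(X=0) = 1/4
  weight(X=1) = 3/32
  weight(X=2) = 1/32
Total weight = 1/4 + 3/32 + 1/32 = 3/8
P(X=0 | obs) = 1/4 / 3/8 = 2/3
P(X=1 | obs) = 3/32 / 3/8 = 1/4
P(X=2 | obs) = 1/32 / 3/8 = 1/12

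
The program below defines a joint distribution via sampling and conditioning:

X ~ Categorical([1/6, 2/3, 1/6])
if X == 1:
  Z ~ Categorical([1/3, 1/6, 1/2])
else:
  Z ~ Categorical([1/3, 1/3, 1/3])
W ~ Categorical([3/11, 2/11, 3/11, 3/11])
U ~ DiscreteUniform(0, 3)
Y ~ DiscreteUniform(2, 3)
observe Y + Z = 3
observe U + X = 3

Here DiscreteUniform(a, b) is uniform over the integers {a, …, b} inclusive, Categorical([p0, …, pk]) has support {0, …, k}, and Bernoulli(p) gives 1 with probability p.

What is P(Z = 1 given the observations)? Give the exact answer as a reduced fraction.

P(Z = 1 | obs) = 2/5

Enumerate traces; 24 have nonzero weight after conditioning:
  (X=0, Z=0, W=0, U=3, Y=3) weight 1/528
  (X=0, Z=0, W=1, U=3, Y=3) weight 1/792
  (X=0, Z=0, W=2, U=3, Y=3) weight 1/528
  (X=0, Z=0, W=3, U=3, Y=3) weight 1/528
  (X=0, Z=1, W=0, U=3, Y=2) weight 1/528
  (X=0, Z=1, W=1, U=3, Y=2) weight 1/792
  (X=0, Z=1, W=2, U=3, Y=2) weight 1/528
  (X=0, Z=1, W=3, U=3, Y=2) weight 1/528
  … 16 more
Group by Z:
  weight(Z=0) = 1/24
  weight(Z=1) = 1/36
Total weight = 1/24 + 1/36 = 5/72
P(Z=0 | obs) = 1/24 / 5/72 = 3/5
P(Z=1 | obs) = 1/36 / 5/72 = 2/5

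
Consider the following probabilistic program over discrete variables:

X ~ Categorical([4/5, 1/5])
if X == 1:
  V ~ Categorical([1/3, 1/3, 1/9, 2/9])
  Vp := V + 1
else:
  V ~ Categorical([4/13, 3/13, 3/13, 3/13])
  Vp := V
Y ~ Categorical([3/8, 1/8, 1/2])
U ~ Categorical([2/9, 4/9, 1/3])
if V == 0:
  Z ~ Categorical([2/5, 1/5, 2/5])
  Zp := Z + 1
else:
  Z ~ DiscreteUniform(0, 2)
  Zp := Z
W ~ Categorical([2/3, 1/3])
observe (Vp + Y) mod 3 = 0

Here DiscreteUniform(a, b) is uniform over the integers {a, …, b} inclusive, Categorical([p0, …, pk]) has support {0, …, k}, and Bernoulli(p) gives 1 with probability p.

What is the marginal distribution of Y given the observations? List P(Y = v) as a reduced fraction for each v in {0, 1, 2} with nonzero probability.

Enumerate traces; 144 have nonzero weight after conditioning:
  (X=0, V=0, Y=0, U=0, Z=0, W=0) weight 16/2925
  (X=0, V=0, Y=0, U=0, Z=0, W=1) weight 8/2925
  (X=0, V=0, Y=0, U=0, Z=1, W=0) weight 8/2925
  (X=0, V=0, Y=0, U=0, Z=1, W=1) weight 4/2925
  (X=0, V=0, Y=0, U=0, Z=2, W=0) weight 16/2925
  (X=0, V=0, Y=0, U=0, Z=2, W=1) weight 8/2925
  (X=0, V=0, Y=0, U=1, Z=0, W=0) weight 32/2925
  (X=0, V=0, Y=0, U=1, Z=0, W=1) weight 16/2925
  (X=0, V=1, Y=2, U=0, Z=0, W=0) weight 8/1755
  (X=0, V=2, Y=1, U=0, Z=0, W=0) weight 2/1755
  … 134 more
Group by Y:
  weight(Y=0) = 53/312
  weight(Y=1) = 49/1560
  weight(Y=2) = 173/1170
Total weight = 53/312 + 49/1560 + 173/1170 = 817/2340
P(Y=0 | obs) = 53/312 / 817/2340 = 795/1634
P(Y=1 | obs) = 49/1560 / 817/2340 = 147/1634
P(Y=2 | obs) = 173/1170 / 817/2340 = 346/817

P(Y=0) = 795/1634, P(Y=1) = 147/1634, P(Y=2) = 346/817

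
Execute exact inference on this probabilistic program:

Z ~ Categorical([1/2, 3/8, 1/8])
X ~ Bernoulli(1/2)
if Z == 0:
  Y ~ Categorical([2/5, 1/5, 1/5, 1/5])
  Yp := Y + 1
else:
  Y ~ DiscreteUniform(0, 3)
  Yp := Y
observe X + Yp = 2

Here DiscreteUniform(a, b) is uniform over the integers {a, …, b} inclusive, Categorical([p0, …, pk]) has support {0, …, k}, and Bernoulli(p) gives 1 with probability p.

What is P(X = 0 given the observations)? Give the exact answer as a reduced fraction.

P(X = 0 | obs) = 9/22

Enumerate traces; 6 have nonzero weight after conditioning:
  (Z=0, X=0, Y=1) weight 1/20
  (Z=0, X=1, Y=0) weight 1/10
  (Z=1, X=0, Y=2) weight 3/64
  (Z=1, X=1, Y=1) weight 3/64
  (Z=2, X=0, Y=2) weight 1/64
  (Z=2, X=1, Y=1) weight 1/64
Group by X:
  weight(X=0) = 9/80
  weight(X=1) = 13/80
Total weight = 9/80 + 13/80 = 11/40
P(X=0 | obs) = 9/80 / 11/40 = 9/22
P(X=1 | obs) = 13/80 / 11/40 = 13/22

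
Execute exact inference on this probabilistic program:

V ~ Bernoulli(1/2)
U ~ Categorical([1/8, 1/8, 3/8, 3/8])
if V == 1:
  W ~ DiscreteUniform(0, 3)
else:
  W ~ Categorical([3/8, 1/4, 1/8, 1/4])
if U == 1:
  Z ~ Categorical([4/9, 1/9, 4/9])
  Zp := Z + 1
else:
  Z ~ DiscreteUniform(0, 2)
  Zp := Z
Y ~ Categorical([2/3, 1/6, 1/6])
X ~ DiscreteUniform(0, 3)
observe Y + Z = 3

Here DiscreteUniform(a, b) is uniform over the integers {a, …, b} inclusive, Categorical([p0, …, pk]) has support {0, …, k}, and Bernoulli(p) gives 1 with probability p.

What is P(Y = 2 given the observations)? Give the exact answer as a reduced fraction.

Enumerate traces; 256 have nonzero weight after conditioning:
  (V=0, U=0, W=0, Z=1, Y=2, X=0) weight 1/3072
  (V=0, U=0, W=0, Z=1, Y=2, X=1) weight 1/3072
  (V=0, U=0, W=0, Z=1, Y=2, X=2) weight 1/3072
  (V=0, U=0, W=0, Z=1, Y=2, X=3) weight 1/3072
  (V=0, U=0, W=0, Z=2, Y=1, X=0) weight 1/3072
  (V=0, U=0, W=0, Z=2, Y=1, X=1) weight 1/3072
  (V=0, U=0, W=0, Z=2, Y=1, X=2) weight 1/3072
  (V=0, U=0, W=0, Z=2, Y=1, X=3) weight 1/3072
  … 248 more
Group by Y:
  weight(Y=1) = 25/432
  weight(Y=2) = 11/216
Total weight = 25/432 + 11/216 = 47/432
P(Y=1 | obs) = 25/432 / 47/432 = 25/47
P(Y=2 | obs) = 11/216 / 47/432 = 22/47

P(Y = 2 | obs) = 22/47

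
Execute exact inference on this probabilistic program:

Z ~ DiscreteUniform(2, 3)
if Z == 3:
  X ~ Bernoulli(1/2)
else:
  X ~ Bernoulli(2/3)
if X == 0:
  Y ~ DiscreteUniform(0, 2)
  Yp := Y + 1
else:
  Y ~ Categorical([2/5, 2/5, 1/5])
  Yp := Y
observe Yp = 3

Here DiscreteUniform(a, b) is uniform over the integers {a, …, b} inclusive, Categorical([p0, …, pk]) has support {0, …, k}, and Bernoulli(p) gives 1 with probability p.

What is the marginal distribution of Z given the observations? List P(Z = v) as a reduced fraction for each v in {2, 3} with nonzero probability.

P(Z=2) = 2/5, P(Z=3) = 3/5

Enumerate traces; 2 have nonzero weight after conditioning:
  (Z=2, X=0, Y=2) weight 1/18
  (Z=3, X=0, Y=2) weight 1/12
Group by Z:
  weight(Z=2) = 1/18
  weight(Z=3) = 1/12
Total weight = 1/18 + 1/12 = 5/36
P(Z=2 | obs) = 1/18 / 5/36 = 2/5
P(Z=3 | obs) = 1/12 / 5/36 = 3/5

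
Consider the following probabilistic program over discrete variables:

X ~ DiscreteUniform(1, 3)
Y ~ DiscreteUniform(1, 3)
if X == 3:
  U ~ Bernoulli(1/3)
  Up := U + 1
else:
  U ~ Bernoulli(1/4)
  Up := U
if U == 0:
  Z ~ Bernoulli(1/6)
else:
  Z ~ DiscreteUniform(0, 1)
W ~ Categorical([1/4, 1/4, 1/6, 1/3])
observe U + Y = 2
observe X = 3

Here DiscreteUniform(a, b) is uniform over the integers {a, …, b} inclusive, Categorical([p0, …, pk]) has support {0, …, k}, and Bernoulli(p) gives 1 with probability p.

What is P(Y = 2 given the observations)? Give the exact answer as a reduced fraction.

Enumerate traces; 16 have nonzero weight after conditioning:
  (X=3, Y=1, U=1, Z=0, W=0) weight 1/216
  (X=3, Y=1, U=1, Z=0, W=1) weight 1/216
  (X=3, Y=1, U=1, Z=0, W=2) weight 1/324
  (X=3, Y=1, U=1, Z=0, W=3) weight 1/162
  (X=3, Y=1, U=1, Z=1, W=0) weight 1/216
  (X=3, Y=1, U=1, Z=1, W=1) weight 1/216
  (X=3, Y=1, U=1, Z=1, W=2) weight 1/324
  (X=3, Y=1, U=1, Z=1, W=3) weight 1/162
  (X=3, Y=2, U=0, Z=0, W=0) weight 5/324
  … 7 more
Group by Y:
  weight(Y=1) = 1/27
  weight(Y=2) = 2/27
Total weight = 1/27 + 2/27 = 1/9
P(Y=1 | obs) = 1/27 / 1/9 = 1/3
P(Y=2 | obs) = 2/27 / 1/9 = 2/3

P(Y = 2 | obs) = 2/3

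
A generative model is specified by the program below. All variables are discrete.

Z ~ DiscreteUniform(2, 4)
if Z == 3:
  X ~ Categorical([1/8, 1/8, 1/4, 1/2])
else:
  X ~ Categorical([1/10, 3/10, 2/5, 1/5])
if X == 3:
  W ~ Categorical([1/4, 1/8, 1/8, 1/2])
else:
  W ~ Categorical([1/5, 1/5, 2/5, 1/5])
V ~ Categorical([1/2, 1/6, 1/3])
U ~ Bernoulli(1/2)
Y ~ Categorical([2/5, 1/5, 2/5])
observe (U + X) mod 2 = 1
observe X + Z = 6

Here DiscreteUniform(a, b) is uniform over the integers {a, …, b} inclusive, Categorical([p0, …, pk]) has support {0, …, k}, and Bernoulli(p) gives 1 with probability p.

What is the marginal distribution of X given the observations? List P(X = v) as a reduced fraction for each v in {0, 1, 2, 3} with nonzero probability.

P(X=2) = 4/9, P(X=3) = 5/9

Enumerate traces; 72 have nonzero weight after conditioning:
  (Z=3, X=3, W=0, V=0, U=0, Y=0) weight 1/240
  (Z=3, X=3, W=0, V=0, U=0, Y=1) weight 1/480
  (Z=3, X=3, W=0, V=0, U=0, Y=2) weight 1/240
  (Z=3, X=3, W=0, V=1, U=0, Y=0) weight 1/720
  (Z=3, X=3, W=0, V=1, U=0, Y=1) weight 1/1440
  (Z=3, X=3, W=0, V=1, U=0, Y=2) weight 1/720
  (Z=3, X=3, W=0, V=2, U=0, Y=0) weight 1/360
  (Z=3, X=3, W=0, V=2, U=0, Y=1) weight 1/720
  (Z=4, X=2, W=0, V=0, U=1, Y=0) weight 1/375
  … 63 more
Group by X:
  weight(X=2) = 1/15
  weight(X=3) = 1/12
Total weight = 1/15 + 1/12 = 3/20
P(X=2 | obs) = 1/15 / 3/20 = 4/9
P(X=3 | obs) = 1/12 / 3/20 = 5/9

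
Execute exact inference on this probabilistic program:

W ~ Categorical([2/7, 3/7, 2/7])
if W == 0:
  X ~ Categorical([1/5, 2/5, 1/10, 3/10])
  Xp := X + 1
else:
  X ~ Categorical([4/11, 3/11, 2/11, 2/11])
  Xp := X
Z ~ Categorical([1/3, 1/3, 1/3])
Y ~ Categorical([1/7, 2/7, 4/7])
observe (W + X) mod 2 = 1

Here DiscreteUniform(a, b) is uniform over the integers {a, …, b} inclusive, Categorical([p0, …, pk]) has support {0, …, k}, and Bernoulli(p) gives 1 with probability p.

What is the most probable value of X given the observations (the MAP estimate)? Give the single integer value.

Enumerate traces; 54 have nonzero weight after conditioning:
  (W=0, X=1, Z=0, Y=0) weight 4/735
  (W=0, X=1, Z=0, Y=1) weight 8/735
  (W=0, X=1, Z=0, Y=2) weight 16/735
  (W=0, X=1, Z=1, Y=0) weight 4/735
  (W=0, X=1, Z=1, Y=1) weight 8/735
  (W=0, X=1, Z=1, Y=2) weight 16/735
  (W=0, X=1, Z=2, Y=0) weight 4/735
  (W=0, X=1, Z=2, Y=1) weight 8/735
  (W=0, X=3, Z=0, Y=0) weight 1/245
  (W=1, X=0, Z=0, Y=0) weight 4/539
  … 44 more
Group by X:
  weight(X=0) = 12/77
  weight(X=1) = 74/385
  weight(X=2) = 6/77
  weight(X=3) = 53/385
Total weight = 12/77 + 74/385 + 6/77 + 53/385 = 31/55
P(X=0 | obs) = 12/77 / 31/55 = 60/217
P(X=1 | obs) = 74/385 / 31/55 = 74/217
P(X=2 | obs) = 6/77 / 31/55 = 30/217
P(X=3 | obs) = 53/385 / 31/55 = 53/217
argmax = 1

argmax_v P(X = v | obs) = 1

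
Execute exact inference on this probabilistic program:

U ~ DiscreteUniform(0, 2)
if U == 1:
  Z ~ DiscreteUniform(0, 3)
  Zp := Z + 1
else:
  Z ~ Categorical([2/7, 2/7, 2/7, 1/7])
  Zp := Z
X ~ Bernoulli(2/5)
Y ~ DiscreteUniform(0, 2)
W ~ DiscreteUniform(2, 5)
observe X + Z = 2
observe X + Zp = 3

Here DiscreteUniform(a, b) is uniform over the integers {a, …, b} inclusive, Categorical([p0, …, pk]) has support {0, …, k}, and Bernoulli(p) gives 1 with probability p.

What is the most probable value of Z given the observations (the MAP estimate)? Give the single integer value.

Enumerate traces; 24 have nonzero weight after conditioning:
  (U=1, Z=1, X=1, Y=0, W=2) weight 1/360
  (U=1, Z=1, X=1, Y=0, W=3) weight 1/360
  (U=1, Z=1, X=1, Y=0, W=4) weight 1/360
  (U=1, Z=1, X=1, Y=0, W=5) weight 1/360
  (U=1, Z=1, X=1, Y=1, W=2) weight 1/360
  (U=1, Z=1, X=1, Y=1, W=3) weight 1/360
  (U=1, Z=1, X=1, Y=1, W=4) weight 1/360
  (U=1, Z=1, X=1, Y=1, W=5) weight 1/360
  (U=1, Z=2, X=0, Y=0, W=2) weight 1/240
  … 15 more
Group by Z:
  weight(Z=1) = 1/30
  weight(Z=2) = 1/20
Total weight = 1/30 + 1/20 = 1/12
P(Z=1 | obs) = 1/30 / 1/12 = 2/5
P(Z=2 | obs) = 1/20 / 1/12 = 3/5
argmax = 2

argmax_v P(Z = v | obs) = 2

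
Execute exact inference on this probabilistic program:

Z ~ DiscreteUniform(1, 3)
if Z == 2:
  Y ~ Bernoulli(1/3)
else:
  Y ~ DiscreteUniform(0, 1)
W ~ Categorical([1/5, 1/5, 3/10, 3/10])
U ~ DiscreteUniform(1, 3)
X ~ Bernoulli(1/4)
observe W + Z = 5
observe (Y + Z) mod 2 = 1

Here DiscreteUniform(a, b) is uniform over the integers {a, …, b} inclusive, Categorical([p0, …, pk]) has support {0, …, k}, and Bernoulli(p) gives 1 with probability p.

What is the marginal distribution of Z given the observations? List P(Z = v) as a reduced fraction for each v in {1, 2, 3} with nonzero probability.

Enumerate traces; 12 have nonzero weight after conditioning:
  (Z=2, Y=1, W=3, U=1, X=0) weight 1/120
  (Z=2, Y=1, W=3, U=1, X=1) weight 1/360
  (Z=2, Y=1, W=3, U=2, X=0) weight 1/120
  (Z=2, Y=1, W=3, U=2, X=1) weight 1/360
  (Z=2, Y=1, W=3, U=3, X=0) weight 1/120
  (Z=2, Y=1, W=3, U=3, X=1) weight 1/360
  (Z=3, Y=0, W=2, U=1, X=0) weight 1/80
  (Z=3, Y=0, W=2, U=1, X=1) weight 1/240
  … 4 more
Group by Z:
  weight(Z=2) = 1/30
  weight(Z=3) = 1/20
Total weight = 1/30 + 1/20 = 1/12
P(Z=2 | obs) = 1/30 / 1/12 = 2/5
P(Z=3 | obs) = 1/20 / 1/12 = 3/5

P(Z=2) = 2/5, P(Z=3) = 3/5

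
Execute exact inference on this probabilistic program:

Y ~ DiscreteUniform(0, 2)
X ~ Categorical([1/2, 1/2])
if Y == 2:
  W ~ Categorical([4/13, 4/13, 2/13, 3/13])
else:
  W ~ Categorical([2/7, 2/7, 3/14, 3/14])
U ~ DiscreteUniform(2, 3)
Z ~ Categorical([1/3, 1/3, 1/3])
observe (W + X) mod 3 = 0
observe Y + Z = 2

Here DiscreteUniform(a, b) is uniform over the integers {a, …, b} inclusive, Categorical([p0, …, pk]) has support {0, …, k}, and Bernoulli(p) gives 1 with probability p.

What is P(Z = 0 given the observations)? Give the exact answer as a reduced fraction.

P(Z = 0 | obs) = 63/193

Enumerate traces; 18 have nonzero weight after conditioning:
  (Y=0, X=0, W=0, U=2, Z=2) weight 1/126
  (Y=0, X=0, W=0, U=3, Z=2) weight 1/126
  (Y=0, X=0, W=3, U=2, Z=2) weight 1/168
  (Y=0, X=0, W=3, U=3, Z=2) weight 1/168
  (Y=0, X=1, W=2, U=2, Z=2) weight 1/168
  (Y=0, X=1, W=2, U=3, Z=2) weight 1/168
  (Y=1, X=0, W=0, U=2, Z=1) weight 1/126
  (Y=1, X=0, W=0, U=3, Z=1) weight 1/126
  (Y=2, X=0, W=0, U=2, Z=0) weight 1/117
  … 9 more
Group by Z:
  weight(Z=0) = 1/26
  weight(Z=1) = 5/126
  weight(Z=2) = 5/126
Total weight = 1/26 + 5/126 + 5/126 = 193/1638
P(Z=0 | obs) = 1/26 / 193/1638 = 63/193
P(Z=1 | obs) = 5/126 / 193/1638 = 65/193
P(Z=2 | obs) = 5/126 / 193/1638 = 65/193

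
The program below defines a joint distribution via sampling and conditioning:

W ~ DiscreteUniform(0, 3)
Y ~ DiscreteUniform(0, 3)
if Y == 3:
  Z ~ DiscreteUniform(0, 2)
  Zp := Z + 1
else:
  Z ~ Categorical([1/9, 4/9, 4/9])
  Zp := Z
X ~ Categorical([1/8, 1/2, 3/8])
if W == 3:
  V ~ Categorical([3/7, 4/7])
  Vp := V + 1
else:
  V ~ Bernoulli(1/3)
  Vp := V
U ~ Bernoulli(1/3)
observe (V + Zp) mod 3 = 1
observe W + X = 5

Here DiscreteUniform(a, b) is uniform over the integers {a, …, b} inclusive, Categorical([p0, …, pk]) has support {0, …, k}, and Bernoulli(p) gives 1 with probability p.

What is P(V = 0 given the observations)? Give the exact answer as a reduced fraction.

Enumerate traces; 16 have nonzero weight after conditioning:
  (W=3, Y=0, Z=0, X=2, V=1, U=0) weight 1/1008
  (W=3, Y=0, Z=0, X=2, V=1, U=1) weight 1/2016
  (W=3, Y=0, Z=1, X=2, V=0, U=0) weight 1/336
  (W=3, Y=0, Z=1, X=2, V=0, U=1) weight 1/672
  (W=3, Y=1, Z=0, X=2, V=1, U=0) weight 1/1008
  (W=3, Y=1, Z=0, X=2, V=1, U=1) weight 1/2016
  (W=3, Y=1, Z=1, X=2, V=0, U=0) weight 1/336
  (W=3, Y=1, Z=1, X=2, V=0, U=1) weight 1/672
  … 8 more
Group by V:
  weight(V=0) = 15/896
  weight(V=1) = 1/112
Total weight = 15/896 + 1/112 = 23/896
P(V=0 | obs) = 15/896 / 23/896 = 15/23
P(V=1 | obs) = 1/112 / 23/896 = 8/23

P(V = 0 | obs) = 15/23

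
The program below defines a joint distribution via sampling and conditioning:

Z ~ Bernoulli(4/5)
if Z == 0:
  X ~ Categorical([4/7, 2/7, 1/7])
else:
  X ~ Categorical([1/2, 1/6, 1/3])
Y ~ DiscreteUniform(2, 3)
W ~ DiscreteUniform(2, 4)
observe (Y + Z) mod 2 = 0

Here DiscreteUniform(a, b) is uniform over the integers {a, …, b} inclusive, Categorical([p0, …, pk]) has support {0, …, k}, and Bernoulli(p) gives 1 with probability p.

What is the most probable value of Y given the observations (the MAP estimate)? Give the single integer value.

Enumerate traces; 18 have nonzero weight after conditioning:
  (Z=0, X=0, Y=2, W=2) weight 2/105
  (Z=0, X=0, Y=2, W=3) weight 2/105
  (Z=0, X=0, Y=2, W=4) weight 2/105
  (Z=0, X=1, Y=2, W=2) weight 1/105
  (Z=0, X=1, Y=2, W=3) weight 1/105
  (Z=0, X=1, Y=2, W=4) weight 1/105
  (Z=0, X=2, Y=2, W=2) weight 1/210
  (Z=0, X=2, Y=2, W=3) weight 1/210
  (Z=1, X=0, Y=3, W=2) weight 1/15
  … 9 more
Group by Y:
  weight(Y=2) = 1/10
  weight(Y=3) = 2/5
Total weight = 1/10 + 2/5 = 1/2
P(Y=2 | obs) = 1/10 / 1/2 = 1/5
P(Y=3 | obs) = 2/5 / 1/2 = 4/5
argmax = 3

argmax_v P(Y = v | obs) = 3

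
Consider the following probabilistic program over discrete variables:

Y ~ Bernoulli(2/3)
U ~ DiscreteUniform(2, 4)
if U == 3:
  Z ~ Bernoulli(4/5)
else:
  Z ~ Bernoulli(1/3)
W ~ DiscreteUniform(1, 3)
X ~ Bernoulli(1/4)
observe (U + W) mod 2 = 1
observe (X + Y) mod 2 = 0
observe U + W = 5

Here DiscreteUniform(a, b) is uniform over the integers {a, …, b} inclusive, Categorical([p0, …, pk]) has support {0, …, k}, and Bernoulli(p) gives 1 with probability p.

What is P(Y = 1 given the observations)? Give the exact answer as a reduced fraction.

Enumerate traces; 12 have nonzero weight after conditioning:
  (Y=0, U=2, Z=0, W=3, X=0) weight 1/54
  (Y=0, U=2, Z=1, W=3, X=0) weight 1/108
  (Y=0, U=3, Z=0, W=2, X=0) weight 1/180
  (Y=0, U=3, Z=1, W=2, X=0) weight 1/45
  (Y=0, U=4, Z=0, W=1, X=0) weight 1/54
  (Y=0, U=4, Z=1, W=1, X=0) weight 1/108
  (Y=1, U=2, Z=0, W=3, X=1) weight 1/81
  (Y=1, U=2, Z=1, W=3, X=1) weight 1/162
  … 4 more
Group by Y:
  weight(Y=0) = 1/12
  weight(Y=1) = 1/18
Total weight = 1/12 + 1/18 = 5/36
P(Y=0 | obs) = 1/12 / 5/36 = 3/5
P(Y=1 | obs) = 1/18 / 5/36 = 2/5

P(Y = 1 | obs) = 2/5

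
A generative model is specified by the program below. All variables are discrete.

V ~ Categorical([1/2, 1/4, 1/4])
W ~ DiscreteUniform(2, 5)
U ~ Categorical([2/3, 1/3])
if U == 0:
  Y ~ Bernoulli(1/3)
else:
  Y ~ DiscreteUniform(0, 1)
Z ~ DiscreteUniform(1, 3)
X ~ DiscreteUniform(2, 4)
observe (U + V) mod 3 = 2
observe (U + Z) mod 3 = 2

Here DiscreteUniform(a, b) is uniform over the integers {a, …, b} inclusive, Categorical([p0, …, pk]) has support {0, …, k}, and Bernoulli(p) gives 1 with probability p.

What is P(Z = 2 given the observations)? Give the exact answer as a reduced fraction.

P(Z = 2 | obs) = 2/3

Enumerate traces; 48 have nonzero weight after conditioning:
  (V=1, W=2, U=1, Y=0, Z=1, X=2) weight 1/864
  (V=1, W=2, U=1, Y=0, Z=1, X=3) weight 1/864
  (V=1, W=2, U=1, Y=0, Z=1, X=4) weight 1/864
  (V=1, W=2, U=1, Y=1, Z=1, X=2) weight 1/864
  (V=1, W=2, U=1, Y=1, Z=1, X=3) weight 1/864
  (V=1, W=2, U=1, Y=1, Z=1, X=4) weight 1/864
  (V=1, W=3, U=1, Y=0, Z=1, X=2) weight 1/864
  (V=1, W=3, U=1, Y=0, Z=1, X=3) weight 1/864
  (V=2, W=2, U=0, Y=0, Z=2, X=2) weight 1/324
  … 39 more
Group by Z:
  weight(Z=1) = 1/36
  weight(Z=2) = 1/18
Total weight = 1/36 + 1/18 = 1/12
P(Z=1 | obs) = 1/36 / 1/12 = 1/3
P(Z=2 | obs) = 1/18 / 1/12 = 2/3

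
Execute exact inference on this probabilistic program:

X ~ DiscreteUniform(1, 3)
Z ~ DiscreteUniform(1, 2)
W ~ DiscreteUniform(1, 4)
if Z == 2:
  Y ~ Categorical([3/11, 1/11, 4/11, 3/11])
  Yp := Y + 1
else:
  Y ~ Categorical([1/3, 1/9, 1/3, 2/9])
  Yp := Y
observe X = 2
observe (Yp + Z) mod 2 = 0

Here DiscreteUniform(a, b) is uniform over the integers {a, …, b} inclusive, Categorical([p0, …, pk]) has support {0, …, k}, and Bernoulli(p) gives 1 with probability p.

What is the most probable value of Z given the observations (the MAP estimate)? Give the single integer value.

argmax_v P(Z = v | obs) = 2

Enumerate traces; 16 have nonzero weight after conditioning:
  (X=2, Z=1, W=1, Y=1) weight 1/216
  (X=2, Z=1, W=1, Y=3) weight 1/108
  (X=2, Z=1, W=2, Y=1) weight 1/216
  (X=2, Z=1, W=2, Y=3) weight 1/108
  (X=2, Z=1, W=3, Y=1) weight 1/216
  (X=2, Z=1, W=3, Y=3) weight 1/108
  (X=2, Z=1, W=4, Y=1) weight 1/216
  (X=2, Z=1, W=4, Y=3) weight 1/108
  (X=2, Z=2, W=1, Y=1) weight 1/264
  … 7 more
Group by Z:
  weight(Z=1) = 1/18
  weight(Z=2) = 2/33
Total weight = 1/18 + 2/33 = 23/198
P(Z=1 | obs) = 1/18 / 23/198 = 11/23
P(Z=2 | obs) = 2/33 / 23/198 = 12/23
argmax = 2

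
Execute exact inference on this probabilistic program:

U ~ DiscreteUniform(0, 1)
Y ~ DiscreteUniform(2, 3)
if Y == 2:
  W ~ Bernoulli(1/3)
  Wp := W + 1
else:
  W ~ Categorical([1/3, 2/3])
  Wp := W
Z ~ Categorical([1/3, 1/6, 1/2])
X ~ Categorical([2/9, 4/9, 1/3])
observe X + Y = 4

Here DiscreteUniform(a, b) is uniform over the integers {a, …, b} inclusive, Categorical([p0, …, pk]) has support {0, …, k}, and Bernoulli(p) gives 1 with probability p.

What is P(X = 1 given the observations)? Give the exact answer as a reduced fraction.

Enumerate traces; 24 have nonzero weight after conditioning:
  (U=0, Y=2, W=0, Z=0, X=2) weight 1/54
  (U=0, Y=2, W=0, Z=1, X=2) weight 1/108
  (U=0, Y=2, W=0, Z=2, X=2) weight 1/36
  (U=0, Y=2, W=1, Z=0, X=2) weight 1/108
  (U=0, Y=2, W=1, Z=1, X=2) weight 1/216
  (U=0, Y=2, W=1, Z=2, X=2) weight 1/72
  (U=0, Y=3, W=0, Z=0, X=1) weight 1/81
  (U=0, Y=3, W=0, Z=1, X=1) weight 1/162
  … 16 more
Group by X:
  weight(X=1) = 2/9
  weight(X=2) = 1/6
Total weight = 2/9 + 1/6 = 7/18
P(X=1 | obs) = 2/9 / 7/18 = 4/7
P(X=2 | obs) = 1/6 / 7/18 = 3/7

P(X = 1 | obs) = 4/7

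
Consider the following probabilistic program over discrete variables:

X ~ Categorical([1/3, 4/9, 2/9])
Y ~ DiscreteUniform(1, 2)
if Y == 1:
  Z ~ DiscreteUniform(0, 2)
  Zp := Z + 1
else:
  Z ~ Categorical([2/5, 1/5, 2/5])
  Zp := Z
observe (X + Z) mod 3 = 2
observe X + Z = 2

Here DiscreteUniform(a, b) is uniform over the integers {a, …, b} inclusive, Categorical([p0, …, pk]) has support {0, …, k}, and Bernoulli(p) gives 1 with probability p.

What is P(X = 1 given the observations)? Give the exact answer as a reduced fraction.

Enumerate traces; 6 have nonzero weight after conditioning:
  (X=0, Y=1, Z=2) weight 1/18
  (X=0, Y=2, Z=2) weight 1/15
  (X=1, Y=1, Z=1) weight 2/27
  (X=1, Y=2, Z=1) weight 2/45
  (X=2, Y=1, Z=0) weight 1/27
  (X=2, Y=2, Z=0) weight 2/45
Group by X:
  weight(X=0) = 11/90
  weight(X=1) = 16/135
  weight(X=2) = 11/135
Total weight = 11/90 + 16/135 + 11/135 = 29/90
P(X=0 | obs) = 11/90 / 29/90 = 11/29
P(X=1 | obs) = 16/135 / 29/90 = 32/87
P(X=2 | obs) = 11/135 / 29/90 = 22/87

P(X = 1 | obs) = 32/87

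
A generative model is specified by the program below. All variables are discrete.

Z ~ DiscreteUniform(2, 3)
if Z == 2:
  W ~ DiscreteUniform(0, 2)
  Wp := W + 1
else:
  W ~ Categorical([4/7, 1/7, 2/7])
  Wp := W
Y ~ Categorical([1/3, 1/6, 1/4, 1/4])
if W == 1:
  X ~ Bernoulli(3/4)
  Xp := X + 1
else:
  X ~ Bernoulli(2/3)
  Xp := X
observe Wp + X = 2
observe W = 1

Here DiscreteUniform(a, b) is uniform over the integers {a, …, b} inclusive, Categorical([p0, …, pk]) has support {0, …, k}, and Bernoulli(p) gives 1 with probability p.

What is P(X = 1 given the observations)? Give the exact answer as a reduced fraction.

Enumerate traces; 8 have nonzero weight after conditioning:
  (Z=2, W=1, Y=0, X=0) weight 1/72
  (Z=2, W=1, Y=1, X=0) weight 1/144
  (Z=2, W=1, Y=2, X=0) weight 1/96
  (Z=2, W=1, Y=3, X=0) weight 1/96
  (Z=3, W=1, Y=0, X=1) weight 1/56
  (Z=3, W=1, Y=1, X=1) weight 1/112
  (Z=3, W=1, Y=2, X=1) weight 3/224
  (Z=3, W=1, Y=3, X=1) weight 3/224
Group by X:
  weight(X=0) = 1/24
  weight(X=1) = 3/56
Total weight = 1/24 + 3/56 = 2/21
P(X=0 | obs) = 1/24 / 2/21 = 7/16
P(X=1 | obs) = 3/56 / 2/21 = 9/16

P(X = 1 | obs) = 9/16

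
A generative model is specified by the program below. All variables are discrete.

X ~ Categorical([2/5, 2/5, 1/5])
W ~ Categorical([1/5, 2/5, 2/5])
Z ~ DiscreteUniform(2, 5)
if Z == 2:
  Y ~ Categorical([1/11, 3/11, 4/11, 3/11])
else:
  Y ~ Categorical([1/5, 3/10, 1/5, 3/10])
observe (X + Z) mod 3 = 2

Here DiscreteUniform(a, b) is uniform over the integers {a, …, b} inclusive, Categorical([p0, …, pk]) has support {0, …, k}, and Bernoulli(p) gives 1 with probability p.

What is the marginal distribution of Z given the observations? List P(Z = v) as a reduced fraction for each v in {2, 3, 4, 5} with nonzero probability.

P(Z=2) = 2/7, P(Z=3) = 1/7, P(Z=4) = 2/7, P(Z=5) = 2/7

Enumerate traces; 48 have nonzero weight after conditioning:
  (X=0, W=0, Z=2, Y=0) weight 1/550
  (X=0, W=0, Z=2, Y=1) weight 3/550
  (X=0, W=0, Z=2, Y=2) weight 2/275
  (X=0, W=0, Z=2, Y=3) weight 3/550
  (X=0, W=0, Z=5, Y=0) weight 1/250
  (X=0, W=0, Z=5, Y=1) weight 3/500
  (X=0, W=0, Z=5, Y=2) weight 1/250
  (X=0, W=0, Z=5, Y=3) weight 3/500
  (X=1, W=0, Z=4, Y=0) weight 1/250
  (X=2, W=0, Z=3, Y=0) weight 1/500
  … 38 more
Group by Z:
  weight(Z=2) = 1/10
  weight(Z=3) = 1/20
  weight(Z=4) = 1/10
  weight(Z=5) = 1/10
Total weight = 1/10 + 1/20 + 1/10 + 1/10 = 7/20
P(Z=2 | obs) = 1/10 / 7/20 = 2/7
P(Z=3 | obs) = 1/20 / 7/20 = 1/7
P(Z=4 | obs) = 1/10 / 7/20 = 2/7
P(Z=5 | obs) = 1/10 / 7/20 = 2/7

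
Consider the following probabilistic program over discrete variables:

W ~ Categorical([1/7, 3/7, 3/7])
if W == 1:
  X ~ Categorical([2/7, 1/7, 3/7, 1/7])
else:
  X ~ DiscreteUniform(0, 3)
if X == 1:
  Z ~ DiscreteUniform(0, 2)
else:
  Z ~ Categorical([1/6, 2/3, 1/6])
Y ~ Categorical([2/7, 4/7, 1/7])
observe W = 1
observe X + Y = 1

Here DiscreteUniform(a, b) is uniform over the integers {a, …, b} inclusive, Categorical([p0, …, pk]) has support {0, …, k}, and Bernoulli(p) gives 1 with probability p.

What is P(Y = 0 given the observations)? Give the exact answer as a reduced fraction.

P(Y = 0 | obs) = 1/5

Enumerate traces; 6 have nonzero weight after conditioning:
  (W=1, X=0, Z=0, Y=1) weight 4/343
  (W=1, X=0, Z=1, Y=1) weight 16/343
  (W=1, X=0, Z=2, Y=1) weight 4/343
  (W=1, X=1, Z=0, Y=0) weight 2/343
  (W=1, X=1, Z=1, Y=0) weight 2/343
  (W=1, X=1, Z=2, Y=0) weight 2/343
Group by Y:
  weight(Y=0) = 6/343
  weight(Y=1) = 24/343
Total weight = 6/343 + 24/343 = 30/343
P(Y=0 | obs) = 6/343 / 30/343 = 1/5
P(Y=1 | obs) = 24/343 / 30/343 = 4/5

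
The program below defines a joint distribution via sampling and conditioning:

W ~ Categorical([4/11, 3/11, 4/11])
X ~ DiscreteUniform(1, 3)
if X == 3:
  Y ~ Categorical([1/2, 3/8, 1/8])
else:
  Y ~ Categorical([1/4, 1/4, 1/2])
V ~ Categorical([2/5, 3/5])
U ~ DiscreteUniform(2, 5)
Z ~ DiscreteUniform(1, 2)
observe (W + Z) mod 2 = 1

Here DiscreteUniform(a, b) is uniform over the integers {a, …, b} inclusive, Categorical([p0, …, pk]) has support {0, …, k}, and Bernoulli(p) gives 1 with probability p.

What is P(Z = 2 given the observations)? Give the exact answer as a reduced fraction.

Enumerate traces; 216 have nonzero weight after conditioning:
  (W=0, X=1, Y=0, V=0, U=2, Z=1) weight 1/660
  (W=0, X=1, Y=0, V=0, U=3, Z=1) weight 1/660
  (W=0, X=1, Y=0, V=0, U=4, Z=1) weight 1/660
  (W=0, X=1, Y=0, V=0, U=5, Z=1) weight 1/660
  (W=0, X=1, Y=0, V=1, U=2, Z=1) weight 1/440
  (W=0, X=1, Y=0, V=1, U=3, Z=1) weight 1/440
  (W=0, X=1, Y=0, V=1, U=4, Z=1) weight 1/440
  (W=0, X=1, Y=0, V=1, U=5, Z=1) weight 1/440
  (W=1, X=1, Y=0, V=0, U=2, Z=2) weight 1/880
  … 207 more
Group by Z:
  weight(Z=1) = 4/11
  weight(Z=2) = 3/22
Total weight = 4/11 + 3/22 = 1/2
P(Z=1 | obs) = 4/11 / 1/2 = 8/11
P(Z=2 | obs) = 3/22 / 1/2 = 3/11

P(Z = 2 | obs) = 3/11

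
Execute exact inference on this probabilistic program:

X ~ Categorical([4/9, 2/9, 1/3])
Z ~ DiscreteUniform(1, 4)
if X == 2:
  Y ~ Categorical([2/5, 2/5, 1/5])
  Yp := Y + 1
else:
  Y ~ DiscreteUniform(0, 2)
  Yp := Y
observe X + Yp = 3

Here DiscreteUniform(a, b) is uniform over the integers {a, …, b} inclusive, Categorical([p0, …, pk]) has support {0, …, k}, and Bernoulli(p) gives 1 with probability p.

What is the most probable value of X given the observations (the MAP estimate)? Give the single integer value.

argmax_v P(X = v | obs) = 2

Enumerate traces; 8 have nonzero weight after conditioning:
  (X=1, Z=1, Y=2) weight 1/54
  (X=1, Z=2, Y=2) weight 1/54
  (X=1, Z=3, Y=2) weight 1/54
  (X=1, Z=4, Y=2) weight 1/54
  (X=2, Z=1, Y=0) weight 1/30
  (X=2, Z=2, Y=0) weight 1/30
  (X=2, Z=3, Y=0) weight 1/30
  (X=2, Z=4, Y=0) weight 1/30
Group by X:
  weight(X=1) = 2/27
  weight(X=2) = 2/15
Total weight = 2/27 + 2/15 = 28/135
P(X=1 | obs) = 2/27 / 28/135 = 5/14
P(X=2 | obs) = 2/15 / 28/135 = 9/14
argmax = 2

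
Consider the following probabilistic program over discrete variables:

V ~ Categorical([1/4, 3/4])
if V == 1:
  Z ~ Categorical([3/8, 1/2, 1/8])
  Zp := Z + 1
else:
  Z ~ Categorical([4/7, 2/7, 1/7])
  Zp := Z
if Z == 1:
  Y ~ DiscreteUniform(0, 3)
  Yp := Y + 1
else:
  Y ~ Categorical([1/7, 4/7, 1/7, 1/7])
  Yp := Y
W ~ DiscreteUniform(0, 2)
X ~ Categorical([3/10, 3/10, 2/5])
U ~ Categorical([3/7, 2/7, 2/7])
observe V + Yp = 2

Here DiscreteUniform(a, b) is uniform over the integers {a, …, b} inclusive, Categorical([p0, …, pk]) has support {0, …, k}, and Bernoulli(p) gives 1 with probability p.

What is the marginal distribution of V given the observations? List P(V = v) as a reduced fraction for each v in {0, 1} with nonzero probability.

Enumerate traces; 162 have nonzero weight after conditioning:
  (V=0, Z=0, Y=2, W=0, X=0, U=0) weight 3/3430
  (V=0, Z=0, Y=2, W=0, X=0, U=1) weight 1/1715
  (V=0, Z=0, Y=2, W=0, X=0, U=2) weight 1/1715
  (V=0, Z=0, Y=2, W=0, X=1, U=0) weight 3/3430
  (V=0, Z=0, Y=2, W=0, X=1, U=1) weight 1/1715
  (V=0, Z=0, Y=2, W=0, X=1, U=2) weight 1/1715
  (V=0, Z=0, Y=2, W=0, X=2, U=0) weight 2/1715
  (V=0, Z=0, Y=2, W=0, X=2, U=1) weight 4/5145
  (V=1, Z=0, Y=1, W=0, X=0, U=0) weight 27/3920
  … 153 more
Group by V:
  weight(V=0) = 17/392
  weight(V=1) = 69/224
Total weight = 17/392 + 69/224 = 551/1568
P(V=0 | obs) = 17/392 / 551/1568 = 68/551
P(V=1 | obs) = 69/224 / 551/1568 = 483/551

P(V=0) = 68/551, P(V=1) = 483/551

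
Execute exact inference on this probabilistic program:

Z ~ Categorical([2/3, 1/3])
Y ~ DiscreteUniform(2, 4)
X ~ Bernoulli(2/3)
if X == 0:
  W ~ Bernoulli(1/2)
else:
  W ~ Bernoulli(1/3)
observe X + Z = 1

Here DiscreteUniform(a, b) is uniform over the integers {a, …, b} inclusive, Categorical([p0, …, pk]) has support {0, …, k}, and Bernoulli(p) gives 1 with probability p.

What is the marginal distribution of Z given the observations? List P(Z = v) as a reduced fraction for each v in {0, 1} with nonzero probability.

Enumerate traces; 12 have nonzero weight after conditioning:
  (Z=0, Y=2, X=1, W=0) weight 8/81
  (Z=0, Y=2, X=1, W=1) weight 4/81
  (Z=0, Y=3, X=1, W=0) weight 8/81
  (Z=0, Y=3, X=1, W=1) weight 4/81
  (Z=0, Y=4, X=1, W=0) weight 8/81
  (Z=0, Y=4, X=1, W=1) weight 4/81
  (Z=1, Y=2, X=0, W=0) weight 1/54
  (Z=1, Y=2, X=0, W=1) weight 1/54
  … 4 more
Group by Z:
  weight(Z=0) = 4/9
  weight(Z=1) = 1/9
Total weight = 4/9 + 1/9 = 5/9
P(Z=0 | obs) = 4/9 / 5/9 = 4/5
P(Z=1 | obs) = 1/9 / 5/9 = 1/5

P(Z=0) = 4/5, P(Z=1) = 1/5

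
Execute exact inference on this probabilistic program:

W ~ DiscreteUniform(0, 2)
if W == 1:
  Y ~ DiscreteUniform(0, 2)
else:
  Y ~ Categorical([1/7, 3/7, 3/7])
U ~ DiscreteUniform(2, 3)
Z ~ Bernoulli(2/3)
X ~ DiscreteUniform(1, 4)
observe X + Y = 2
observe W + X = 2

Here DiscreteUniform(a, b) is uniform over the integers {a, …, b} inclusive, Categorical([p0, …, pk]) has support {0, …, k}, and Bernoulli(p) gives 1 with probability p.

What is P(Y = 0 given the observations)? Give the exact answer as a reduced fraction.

Enumerate traces; 8 have nonzero weight after conditioning:
  (W=0, Y=0, U=2, Z=0, X=2) weight 1/504
  (W=0, Y=0, U=2, Z=1, X=2) weight 1/252
  (W=0, Y=0, U=3, Z=0, X=2) weight 1/504
  (W=0, Y=0, U=3, Z=1, X=2) weight 1/252
  (W=1, Y=1, U=2, Z=0, X=1) weight 1/216
  (W=1, Y=1, U=2, Z=1, X=1) weight 1/108
  (W=1, Y=1, U=3, Z=0, X=1) weight 1/216
  (W=1, Y=1, U=3, Z=1, X=1) weight 1/108
Group by Y:
  weight(Y=0) = 1/84
  weight(Y=1) = 1/36
Total weight = 1/84 + 1/36 = 5/126
P(Y=0 | obs) = 1/84 / 5/126 = 3/10
P(Y=1 | obs) = 1/36 / 5/126 = 7/10

P(Y = 0 | obs) = 3/10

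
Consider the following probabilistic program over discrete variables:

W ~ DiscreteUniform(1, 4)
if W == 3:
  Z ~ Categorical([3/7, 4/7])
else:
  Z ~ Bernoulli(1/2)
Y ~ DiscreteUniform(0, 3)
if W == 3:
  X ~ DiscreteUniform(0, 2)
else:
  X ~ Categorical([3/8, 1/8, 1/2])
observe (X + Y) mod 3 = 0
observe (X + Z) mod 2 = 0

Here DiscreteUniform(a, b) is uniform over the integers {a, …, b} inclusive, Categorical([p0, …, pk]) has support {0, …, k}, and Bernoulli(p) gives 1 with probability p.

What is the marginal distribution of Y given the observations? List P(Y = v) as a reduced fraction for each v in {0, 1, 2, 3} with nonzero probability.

P(Y=0) = 237/901, P(Y=1) = 300/901, P(Y=2) = 127/901, P(Y=3) = 237/901

Enumerate traces; 16 have nonzero weight after conditioning:
  (W=1, Z=0, Y=0, X=0) weight 3/256
  (W=1, Z=0, Y=1, X=2) weight 1/64
  (W=1, Z=0, Y=3, X=0) weight 3/256
  (W=1, Z=1, Y=2, X=1) weight 1/256
  (W=2, Z=0, Y=0, X=0) weight 3/256
  (W=2, Z=0, Y=1, X=2) weight 1/64
  (W=2, Z=0, Y=3, X=0) weight 3/256
  (W=2, Z=1, Y=2, X=1) weight 1/256
  … 8 more
Group by Y:
  weight(Y=0) = 79/1792
  weight(Y=1) = 25/448
  weight(Y=2) = 127/5376
  weight(Y=3) = 79/1792
Total weight = 79/1792 + 25/448 + 127/5376 + 79/1792 = 901/5376
P(Y=0 | obs) = 79/1792 / 901/5376 = 237/901
P(Y=1 | obs) = 25/448 / 901/5376 = 300/901
P(Y=2 | obs) = 127/5376 / 901/5376 = 127/901
P(Y=3 | obs) = 79/1792 / 901/5376 = 237/901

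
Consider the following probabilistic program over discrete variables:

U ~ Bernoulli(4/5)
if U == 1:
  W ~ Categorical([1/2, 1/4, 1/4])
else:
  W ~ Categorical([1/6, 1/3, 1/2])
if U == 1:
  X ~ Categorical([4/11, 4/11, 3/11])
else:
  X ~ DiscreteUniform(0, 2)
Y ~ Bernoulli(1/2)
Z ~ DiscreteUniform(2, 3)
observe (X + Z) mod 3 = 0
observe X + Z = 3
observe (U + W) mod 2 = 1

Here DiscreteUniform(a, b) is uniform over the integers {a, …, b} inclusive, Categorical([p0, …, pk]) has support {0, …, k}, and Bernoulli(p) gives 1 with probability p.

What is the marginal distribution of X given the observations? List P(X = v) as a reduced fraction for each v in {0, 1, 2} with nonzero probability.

P(X=0) = 1/2, P(X=1) = 1/2

Enumerate traces; 12 have nonzero weight after conditioning:
  (U=0, W=1, X=0, Y=0, Z=3) weight 1/180
  (U=0, W=1, X=0, Y=1, Z=3) weight 1/180
  (U=0, W=1, X=1, Y=0, Z=2) weight 1/180
  (U=0, W=1, X=1, Y=1, Z=2) weight 1/180
  (U=1, W=0, X=0, Y=0, Z=3) weight 2/55
  (U=1, W=0, X=0, Y=1, Z=3) weight 2/55
  (U=1, W=0, X=1, Y=0, Z=2) weight 2/55
  (U=1, W=0, X=1, Y=1, Z=2) weight 2/55
  … 4 more
Group by X:
  weight(X=0) = 119/990
  weight(X=1) = 119/990
Total weight = 119/990 + 119/990 = 119/495
P(X=0 | obs) = 119/990 / 119/495 = 1/2
P(X=1 | obs) = 119/990 / 119/495 = 1/2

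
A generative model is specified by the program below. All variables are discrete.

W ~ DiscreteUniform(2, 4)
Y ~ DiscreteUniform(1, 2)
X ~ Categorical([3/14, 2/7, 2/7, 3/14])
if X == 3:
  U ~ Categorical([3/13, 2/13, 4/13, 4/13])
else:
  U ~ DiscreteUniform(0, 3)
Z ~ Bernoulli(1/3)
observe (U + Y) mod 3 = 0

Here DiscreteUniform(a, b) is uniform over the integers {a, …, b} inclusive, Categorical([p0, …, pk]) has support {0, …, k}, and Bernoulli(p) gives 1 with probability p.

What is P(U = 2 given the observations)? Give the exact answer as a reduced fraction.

P(U = 2 | obs) = 191/358

Enumerate traces; 48 have nonzero weight after conditioning:
  (W=2, Y=1, X=0, U=2, Z=0) weight 1/168
  (W=2, Y=1, X=0, U=2, Z=1) weight 1/336
  (W=2, Y=1, X=1, U=2, Z=0) weight 1/126
  (W=2, Y=1, X=1, U=2, Z=1) weight 1/252
  (W=2, Y=1, X=2, U=2, Z=0) weight 1/126
  (W=2, Y=1, X=2, U=2, Z=1) weight 1/252
  (W=2, Y=1, X=3, U=2, Z=0) weight 2/273
  (W=2, Y=1, X=3, U=2, Z=1) weight 1/273
  (W=2, Y=2, X=0, U=1, Z=0) weight 1/168
  … 39 more
Group by U:
  weight(U=1) = 167/1456
  weight(U=2) = 191/1456
Total weight = 167/1456 + 191/1456 = 179/728
P(U=1 | obs) = 167/1456 / 179/728 = 167/358
P(U=2 | obs) = 191/1456 / 179/728 = 191/358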